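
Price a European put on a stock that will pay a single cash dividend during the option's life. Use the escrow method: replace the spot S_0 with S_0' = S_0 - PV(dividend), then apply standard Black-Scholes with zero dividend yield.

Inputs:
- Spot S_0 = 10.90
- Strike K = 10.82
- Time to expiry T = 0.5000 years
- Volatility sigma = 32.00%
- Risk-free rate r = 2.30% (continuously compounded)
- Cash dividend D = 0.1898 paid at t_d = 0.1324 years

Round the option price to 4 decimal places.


Answer: Price = 0.9569

Derivation:
PV(D) = D * exp(-r * t_d) = 0.1898 * 0.99695943 = 0.18922290
S_0' = S_0 - PV(D) = 10.9000 - 0.18922290 = 10.71077710
d1 = (ln(S_0'/K) + (r + sigma^2/2)*T) / (sigma*sqrt(T)) = 0.11912171
d2 = d1 - sigma*sqrt(T) = -0.10715246
exp(-rT) = 0.98856587
N(-d1) = 0.45258946; N(-d2) = 0.54266598
P = K * exp(-rT) * N(-d2) - S_0' * N(-d1) = 10.8200 * 0.98856587 * 0.54266598 - 10.71077710 * 0.45258946 = 0.9569


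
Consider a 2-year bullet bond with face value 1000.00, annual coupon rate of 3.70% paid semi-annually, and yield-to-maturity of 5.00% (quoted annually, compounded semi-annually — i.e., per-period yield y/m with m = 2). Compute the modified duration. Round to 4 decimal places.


Answer: Modified duration = 1.8979

Derivation:
Coupon per period c = face * coupon_rate / m = 18.500000
Periods per year m = 2; per-period yield y/m = 0.025000
Number of cashflows N = 4
Cashflows (t years, CF_t, discount factor 1/(1+y/m)^(m*t), PV):
  t = 0.5000: CF_t = 18.500000, DF = 0.975610, PV = 18.048780
  t = 1.0000: CF_t = 18.500000, DF = 0.951814, PV = 17.608566
  t = 1.5000: CF_t = 18.500000, DF = 0.928599, PV = 17.179089
  t = 2.0000: CF_t = 1018.500000, DF = 0.905951, PV = 922.710732
Price P = sum_t PV_t = 975.547168
First compute Macaulay numerator sum_t t * PV_t:
  t * PV_t at t = 0.5000: 9.024390
  t * PV_t at t = 1.0000: 17.608566
  t * PV_t at t = 1.5000: 25.768634
  t * PV_t at t = 2.0000: 1845.421463
Macaulay duration D = 1897.823054 / 975.547168 = 1.945393
Modified duration = D / (1 + y/m) = 1.945393 / (1 + 0.025000) = 1.897945


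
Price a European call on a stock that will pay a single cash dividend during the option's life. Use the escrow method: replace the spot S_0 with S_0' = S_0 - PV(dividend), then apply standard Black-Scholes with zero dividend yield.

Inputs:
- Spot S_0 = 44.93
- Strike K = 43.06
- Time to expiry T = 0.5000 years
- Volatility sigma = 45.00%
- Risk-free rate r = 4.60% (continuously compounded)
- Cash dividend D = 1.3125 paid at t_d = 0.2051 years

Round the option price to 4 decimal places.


PV(D) = D * exp(-r * t_d) = 1.3125 * 0.99060977 = 1.30017532
S_0' = S_0 - PV(D) = 44.9300 - 1.30017532 = 43.62982468
d1 = (ln(S_0'/K) + (r + sigma^2/2)*T) / (sigma*sqrt(T)) = 0.27269644
d2 = d1 - sigma*sqrt(T) = -0.04550161
exp(-rT) = 0.97726248
N(d1) = 0.60745672; N(d2) = 0.48185375
C = S_0' * N(d1) - K * exp(-rT) * N(d2) = 43.62982468 * 0.60745672 - 43.0600 * 0.97726248 * 0.48185375 = 6.2264

Answer: Price = 6.2264


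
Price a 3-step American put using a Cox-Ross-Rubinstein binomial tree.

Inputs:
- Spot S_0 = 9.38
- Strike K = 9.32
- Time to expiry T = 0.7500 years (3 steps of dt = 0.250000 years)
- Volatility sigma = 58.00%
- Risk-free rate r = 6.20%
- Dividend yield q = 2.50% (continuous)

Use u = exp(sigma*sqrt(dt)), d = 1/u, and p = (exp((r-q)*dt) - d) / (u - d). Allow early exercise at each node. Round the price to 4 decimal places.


Answer: Price = V(0,0) = 1.8233

Derivation:
dt = T/N = 0.250000
u = exp(sigma*sqrt(dt)) = 1.336427; d = 1/u = 0.748264
p = (exp((r-q)*dt) - d) / (u - d) = 0.443804
Discount per step: exp(-r*dt) = 0.984620
Stock lattice S(k, i) with i counting down-moves:
  k=0: S(0,0) = 9.3800
  k=1: S(1,0) = 12.5357; S(1,1) = 7.0187
  k=2: S(2,0) = 16.7530; S(2,1) = 9.3800; S(2,2) = 5.2518
  k=3: S(3,0) = 22.3892; S(3,1) = 12.5357; S(3,2) = 7.0187; S(3,3) = 3.9298
Terminal payoffs V(N, i) = max(K - S_T, 0):
  V(3,0) = 0.000000; V(3,1) = 0.000000; V(3,2) = 2.301288; V(3,3) = 5.390234
Backward induction: V(k, i) = exp(-r*dt) * [p * V(k+1, i) + (1-p) * V(k+1, i+1)]; then take max(V_cont, immediate exercise) for American.
  V(2,0) = exp(-r*dt) * [p*0.000000 + (1-p)*0.000000] = 0.000000; exercise = 0.000000; V(2,0) = max -> 0.000000
  V(2,1) = exp(-r*dt) * [p*0.000000 + (1-p)*2.301288] = 1.260281; exercise = 0.000000; V(2,1) = max -> 1.260281
  V(2,2) = exp(-r*dt) * [p*2.301288 + (1-p)*5.390234] = 3.957529; exercise = 4.068153; V(2,2) = max -> 4.068153
  V(1,0) = exp(-r*dt) * [p*0.000000 + (1-p)*1.260281] = 0.690182; exercise = 0.000000; V(1,0) = max -> 0.690182
  V(1,1) = exp(-r*dt) * [p*1.260281 + (1-p)*4.068153] = 2.778605; exercise = 2.301288; V(1,1) = max -> 2.778605
  V(0,0) = exp(-r*dt) * [p*0.690182 + (1-p)*2.778605] = 1.823275; exercise = 0.000000; V(0,0) = max -> 1.823275


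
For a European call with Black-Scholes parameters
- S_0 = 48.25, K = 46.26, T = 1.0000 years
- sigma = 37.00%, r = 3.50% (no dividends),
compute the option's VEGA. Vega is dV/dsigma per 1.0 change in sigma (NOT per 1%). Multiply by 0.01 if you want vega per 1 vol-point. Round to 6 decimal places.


Answer: Vega = 17.815426

Derivation:
d1 = 0.3934274891; d2 = 0.0234274891
phi(d1) = 0.3692316228; exp(-qT) = 1.0000000000; exp(-rT) = 0.9656054163
Vega = S * exp(-qT) * phi(d1) * sqrt(T) = 48.2500 * 1.0000000000 * 0.3692316228 * 1.0000000000 = 17.815426


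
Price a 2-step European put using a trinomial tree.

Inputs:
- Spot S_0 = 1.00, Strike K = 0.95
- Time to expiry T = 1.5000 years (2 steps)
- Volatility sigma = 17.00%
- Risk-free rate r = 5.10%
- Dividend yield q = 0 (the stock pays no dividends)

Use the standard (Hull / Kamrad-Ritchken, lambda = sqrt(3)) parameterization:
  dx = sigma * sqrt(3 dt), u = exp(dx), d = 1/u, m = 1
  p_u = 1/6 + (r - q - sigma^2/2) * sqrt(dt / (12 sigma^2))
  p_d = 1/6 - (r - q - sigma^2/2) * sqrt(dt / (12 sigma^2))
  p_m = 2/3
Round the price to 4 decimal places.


dt = T/N = 0.750000; dx = sigma*sqrt(3*dt) = 0.255000
u = exp(dx) = 1.290462; d = 1/u = 0.774916
p_u = 0.220417, p_m = 0.666667, p_d = 0.112917
Discount per step: exp(-r*dt) = 0.962472
Stock lattice S(k, j) with j the centered position index:
  k=0: S(0,+0) = 1.0000
  k=1: S(1,-1) = 0.7749; S(1,+0) = 1.0000; S(1,+1) = 1.2905
  k=2: S(2,-2) = 0.6005; S(2,-1) = 0.7749; S(2,+0) = 1.0000; S(2,+1) = 1.2905; S(2,+2) = 1.6653
Terminal payoffs V(N, j) = max(K - S_T, 0):
  V(2,-2) = 0.349504; V(2,-1) = 0.175084; V(2,+0) = 0.000000; V(2,+1) = 0.000000; V(2,+2) = 0.000000
Backward induction: V(k, j) = exp(-r*dt) * [p_u * V(k+1, j+1) + p_m * V(k+1, j) + p_d * V(k+1, j-1)]
  V(1,-1) = exp(-r*dt) * [p_u*0.000000 + p_m*0.175084 + p_d*0.349504] = 0.150326
  V(1,+0) = exp(-r*dt) * [p_u*0.000000 + p_m*0.000000 + p_d*0.175084] = 0.019028
  V(1,+1) = exp(-r*dt) * [p_u*0.000000 + p_m*0.000000 + p_d*0.000000] = 0.000000
  V(0,+0) = exp(-r*dt) * [p_u*0.000000 + p_m*0.019028 + p_d*0.150326] = 0.028547

Answer: Price = V(0,0) = 0.0285


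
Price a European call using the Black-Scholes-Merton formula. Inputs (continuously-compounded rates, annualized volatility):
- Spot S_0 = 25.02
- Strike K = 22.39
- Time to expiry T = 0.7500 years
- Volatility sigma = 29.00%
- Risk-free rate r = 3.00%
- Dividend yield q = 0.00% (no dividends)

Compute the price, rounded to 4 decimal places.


Answer: Price = 4.2296

Derivation:
d1 = (ln(S/K) + (r - q + 0.5*sigma^2) * T) / (sigma * sqrt(T)) = 0.65737729
d2 = d1 - sigma * sqrt(T) = 0.40622992
exp(-rT) = 0.97775124; exp(-qT) = 1.00000000
C = S_0 * exp(-qT) * N(d1) - K * exp(-rT) * N(d2)
N(d1) = 0.74453082; N(d2) = 0.65771316
C = 25.0200 * 1.00000000 * 0.74453082 - 22.3900 * 0.97775124 * 0.65771316 = 4.2296


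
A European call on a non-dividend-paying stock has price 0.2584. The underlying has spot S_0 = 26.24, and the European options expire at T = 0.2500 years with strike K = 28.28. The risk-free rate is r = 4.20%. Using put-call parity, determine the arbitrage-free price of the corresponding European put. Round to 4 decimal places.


Answer: Put price = 2.0030

Derivation:
Put-call parity: C - P = S_0 * exp(-qT) - K * exp(-rT).
S_0 * exp(-qT) = 26.2400 * 1.00000000 = 26.24000000
K * exp(-rT) = 28.2800 * 0.98955493 = 27.98461349
P = C - S*exp(-qT) + K*exp(-rT)
P = 0.2584 - 26.24000000 + 27.98461349 = 2.0030


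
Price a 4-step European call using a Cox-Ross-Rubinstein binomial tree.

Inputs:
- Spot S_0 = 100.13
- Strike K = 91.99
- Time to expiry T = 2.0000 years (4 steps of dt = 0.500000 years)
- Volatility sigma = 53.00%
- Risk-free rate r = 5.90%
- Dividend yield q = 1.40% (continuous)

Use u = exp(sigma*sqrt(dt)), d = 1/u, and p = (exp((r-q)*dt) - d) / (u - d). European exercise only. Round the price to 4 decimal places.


dt = T/N = 0.500000
u = exp(sigma*sqrt(dt)) = 1.454652; d = 1/u = 0.687450
p = (exp((r-q)*dt) - d) / (u - d) = 0.437050
Discount per step: exp(-r*dt) = 0.970931
Stock lattice S(k, i) with i counting down-moves:
  k=0: S(0,0) = 100.1300
  k=1: S(1,0) = 145.6543; S(1,1) = 68.8343
  k=2: S(2,0) = 211.8763; S(2,1) = 100.1300; S(2,2) = 47.3201
  k=3: S(3,0) = 308.2062; S(3,1) = 145.6543; S(3,2) = 68.8343; S(3,3) = 32.5302
  k=4: S(4,0) = 448.3328; S(4,1) = 211.8763; S(4,2) = 100.1300; S(4,3) = 47.3201; S(4,4) = 22.3629
Terminal payoffs V(N, i) = max(S_T - K, 0):
  V(4,0) = 356.342757; V(4,1) = 119.886282; V(4,2) = 8.140000; V(4,3) = 0.000000; V(4,4) = 0.000000
Backward induction: V(k, i) = exp(-r*dt) * [p * V(k+1, i) + (1-p) * V(k+1, i+1)].
  V(3,0) = exp(-r*dt) * [p*356.342757 + (1-p)*119.886282] = 216.740384
  V(3,1) = exp(-r*dt) * [p*119.886282 + (1-p)*8.140000] = 55.322339
  V(3,2) = exp(-r*dt) * [p*8.140000 + (1-p)*0.000000] = 3.454167
  V(3,3) = exp(-r*dt) * [p*0.000000 + (1-p)*0.000000] = 0.000000
  V(2,0) = exp(-r*dt) * [p*216.740384 + (1-p)*55.322339] = 122.211086
  V(2,1) = exp(-r*dt) * [p*55.322339 + (1-p)*3.454167] = 25.363750
  V(2,2) = exp(-r*dt) * [p*3.454167 + (1-p)*0.000000] = 1.465758
  V(1,0) = exp(-r*dt) * [p*122.211086 + (1-p)*25.363750] = 65.723118
  V(1,1) = exp(-r*dt) * [p*25.363750 + (1-p)*1.465758] = 11.564140
  V(0,0) = exp(-r*dt) * [p*65.723118 + (1-p)*11.564140] = 34.210065

Answer: Price = V(0,0) = 34.2101


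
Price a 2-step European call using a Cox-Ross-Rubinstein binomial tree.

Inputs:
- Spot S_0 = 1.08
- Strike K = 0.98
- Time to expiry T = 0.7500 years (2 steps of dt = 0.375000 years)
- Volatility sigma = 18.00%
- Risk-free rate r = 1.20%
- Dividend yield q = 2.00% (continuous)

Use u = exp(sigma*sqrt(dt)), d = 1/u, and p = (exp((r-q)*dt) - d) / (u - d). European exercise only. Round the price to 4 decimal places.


Answer: Price = V(0,0) = 0.1257

Derivation:
dt = T/N = 0.375000
u = exp(sigma*sqrt(dt)) = 1.116532; d = 1/u = 0.895631
p = (exp((r-q)*dt) - d) / (u - d) = 0.458911
Discount per step: exp(-r*dt) = 0.995510
Stock lattice S(k, i) with i counting down-moves:
  k=0: S(0,0) = 1.0800
  k=1: S(1,0) = 1.2059; S(1,1) = 0.9673
  k=2: S(2,0) = 1.3464; S(2,1) = 1.0800; S(2,2) = 0.8663
Terminal payoffs V(N, i) = max(S_T - K, 0):
  V(2,0) = 0.366374; V(2,1) = 0.100000; V(2,2) = 0.000000
Backward induction: V(k, i) = exp(-r*dt) * [p * V(k+1, i) + (1-p) * V(k+1, i+1)].
  V(1,0) = exp(-r*dt) * [p*0.366374 + (1-p)*0.100000] = 0.221244
  V(1,1) = exp(-r*dt) * [p*0.100000 + (1-p)*0.000000] = 0.045685
  V(0,0) = exp(-r*dt) * [p*0.221244 + (1-p)*0.045685] = 0.125684


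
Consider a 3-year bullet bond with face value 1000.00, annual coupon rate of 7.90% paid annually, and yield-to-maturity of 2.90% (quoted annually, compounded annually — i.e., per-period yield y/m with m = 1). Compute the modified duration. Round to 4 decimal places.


Coupon per period c = face * coupon_rate / m = 79.000000
Periods per year m = 1; per-period yield y/m = 0.029000
Number of cashflows N = 3
Cashflows (t years, CF_t, discount factor 1/(1+y/m)^(m*t), PV):
  t = 1.0000: CF_t = 79.000000, DF = 0.971817, PV = 76.773567
  t = 2.0000: CF_t = 79.000000, DF = 0.944429, PV = 74.609880
  t = 3.0000: CF_t = 1079.000000, DF = 0.917812, PV = 990.319477
Price P = sum_t PV_t = 1141.702923
First compute Macaulay numerator sum_t t * PV_t:
  t * PV_t at t = 1.0000: 76.773567
  t * PV_t at t = 2.0000: 149.219760
  t * PV_t at t = 3.0000: 2970.958430
Macaulay duration D = 3196.951756 / 1141.702923 = 2.800161
Modified duration = D / (1 + y/m) = 2.800161 / (1 + 0.029000) = 2.721245

Answer: Modified duration = 2.7212


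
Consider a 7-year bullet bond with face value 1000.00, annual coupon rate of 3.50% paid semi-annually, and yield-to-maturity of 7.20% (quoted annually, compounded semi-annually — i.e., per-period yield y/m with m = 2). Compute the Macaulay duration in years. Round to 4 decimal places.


Answer: Macaulay duration = 6.1602 years

Derivation:
Coupon per period c = face * coupon_rate / m = 17.500000
Periods per year m = 2; per-period yield y/m = 0.036000
Number of cashflows N = 14
Cashflows (t years, CF_t, discount factor 1/(1+y/m)^(m*t), PV):
  t = 0.5000: CF_t = 17.500000, DF = 0.965251, PV = 16.891892
  t = 1.0000: CF_t = 17.500000, DF = 0.931709, PV = 16.304915
  t = 1.5000: CF_t = 17.500000, DF = 0.899333, PV = 15.738335
  t = 2.0000: CF_t = 17.500000, DF = 0.868082, PV = 15.191443
  t = 2.5000: CF_t = 17.500000, DF = 0.837917, PV = 14.663555
  t = 3.0000: CF_t = 17.500000, DF = 0.808801, PV = 14.154011
  t = 3.5000: CF_t = 17.500000, DF = 0.780696, PV = 13.662172
  t = 4.0000: CF_t = 17.500000, DF = 0.753567, PV = 13.187425
  t = 4.5000: CF_t = 17.500000, DF = 0.727381, PV = 12.729175
  t = 5.0000: CF_t = 17.500000, DF = 0.702106, PV = 12.286848
  t = 5.5000: CF_t = 17.500000, DF = 0.677708, PV = 11.859892
  t = 6.0000: CF_t = 17.500000, DF = 0.654158, PV = 11.447772
  t = 6.5000: CF_t = 17.500000, DF = 0.631427, PV = 11.049973
  t = 7.0000: CF_t = 1017.500000, DF = 0.609486, PV = 620.151562
Price P = sum_t PV_t = 799.318971
Macaulay numerator sum_t t * PV_t:
  t * PV_t at t = 0.5000: 8.445946
  t * PV_t at t = 1.0000: 16.304915
  t * PV_t at t = 1.5000: 23.607502
  t * PV_t at t = 2.0000: 30.382886
  t * PV_t at t = 2.5000: 36.658887
  t * PV_t at t = 3.0000: 42.462032
  t * PV_t at t = 3.5000: 47.817603
  t * PV_t at t = 4.0000: 52.749700
  t * PV_t at t = 4.5000: 57.281287
  t * PV_t at t = 5.0000: 61.434241
  t * PV_t at t = 5.5000: 65.229407
  t * PV_t at t = 6.0000: 68.686634
  t * PV_t at t = 6.5000: 71.824826
  t * PV_t at t = 7.0000: 4341.060937
Macaulay duration D = (sum_t t * PV_t) / P = 4923.946804 / 799.318971 = 6.160178


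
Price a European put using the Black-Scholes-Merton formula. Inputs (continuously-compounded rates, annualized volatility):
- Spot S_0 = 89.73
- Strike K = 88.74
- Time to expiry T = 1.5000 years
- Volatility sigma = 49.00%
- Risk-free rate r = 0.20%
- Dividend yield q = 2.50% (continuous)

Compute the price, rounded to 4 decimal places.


Answer: Price = 21.6657

Derivation:
d1 = (ln(S/K) + (r - q + 0.5*sigma^2) * T) / (sigma * sqrt(T)) = 0.26106131
d2 = d1 - sigma * sqrt(T) = -0.33906368
exp(-rT) = 0.99700450; exp(-qT) = 0.96319442
P = K * exp(-rT) * N(-d2) - S_0 * exp(-qT) * N(-d1)
N(-d1) = 0.39702261; N(-d2) = 0.63271912
P = 88.7400 * 0.99700450 * 0.63271912 - 89.7300 * 0.96319442 * 0.39702261 = 21.6657


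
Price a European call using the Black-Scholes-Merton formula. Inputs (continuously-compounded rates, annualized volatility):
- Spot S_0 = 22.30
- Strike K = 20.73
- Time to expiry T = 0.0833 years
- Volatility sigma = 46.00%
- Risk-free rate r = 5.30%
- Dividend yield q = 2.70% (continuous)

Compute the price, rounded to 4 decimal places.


Answer: Price = 2.1174

Derivation:
d1 = (ln(S/K) + (r - q + 0.5*sigma^2) * T) / (sigma * sqrt(T)) = 0.63257880
d2 = d1 - sigma * sqrt(T) = 0.49981480
exp(-rT) = 0.99559483; exp(-qT) = 0.99775343
C = S_0 * exp(-qT) * N(d1) - K * exp(-rT) * N(d2)
N(d1) = 0.73649563; N(d2) = 0.69139725
C = 22.3000 * 0.99775343 * 0.73649563 - 20.7300 * 0.99559483 * 0.69139725 = 2.1174


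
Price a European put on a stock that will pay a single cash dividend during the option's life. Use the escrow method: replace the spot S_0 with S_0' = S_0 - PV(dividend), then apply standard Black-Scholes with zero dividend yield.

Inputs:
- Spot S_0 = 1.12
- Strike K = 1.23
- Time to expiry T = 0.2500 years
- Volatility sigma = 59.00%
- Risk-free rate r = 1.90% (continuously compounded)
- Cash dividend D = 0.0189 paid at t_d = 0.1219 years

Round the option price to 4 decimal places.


PV(D) = D * exp(-r * t_d) = 0.0189 * 0.99768658 = 0.01885628
S_0' = S_0 - PV(D) = 1.1200 - 0.01885628 = 1.10114372
d1 = (ln(S_0'/K) + (r + sigma^2/2)*T) / (sigma*sqrt(T)) = -0.21153316
d2 = d1 - sigma*sqrt(T) = -0.50653316
exp(-rT) = 0.99526126
N(-d1) = 0.58376437; N(-d2) = 0.69375879
P = K * exp(-rT) * N(-d2) - S_0' * N(-d1) = 1.2300 * 0.99526126 * 0.69375879 - 1.10114372 * 0.58376437 = 0.2065

Answer: Price = 0.2065


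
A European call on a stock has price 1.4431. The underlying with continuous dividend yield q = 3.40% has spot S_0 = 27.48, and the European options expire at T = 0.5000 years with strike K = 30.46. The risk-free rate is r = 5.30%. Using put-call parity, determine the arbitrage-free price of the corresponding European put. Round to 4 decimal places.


Put-call parity: C - P = S_0 * exp(-qT) - K * exp(-rT).
S_0 * exp(-qT) = 27.4800 * 0.98314368 = 27.01678845
K * exp(-rT) = 30.4600 * 0.97384804 = 29.66341142
P = C - S*exp(-qT) + K*exp(-rT)
P = 1.4431 - 27.01678845 + 29.66341142 = 4.0897

Answer: Put price = 4.0897


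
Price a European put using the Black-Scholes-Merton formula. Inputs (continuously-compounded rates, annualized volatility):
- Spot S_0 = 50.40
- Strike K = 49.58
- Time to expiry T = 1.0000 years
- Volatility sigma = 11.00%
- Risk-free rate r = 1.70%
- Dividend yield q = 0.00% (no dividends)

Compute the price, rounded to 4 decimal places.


d1 = (ln(S/K) + (r - q + 0.5*sigma^2) * T) / (sigma * sqrt(T)) = 0.35866953
d2 = d1 - sigma * sqrt(T) = 0.24866953
exp(-rT) = 0.98314368; exp(-qT) = 1.00000000
P = K * exp(-rT) * N(-d2) - S_0 * exp(-qT) * N(-d1)
N(-d1) = 0.35992116; N(-d2) = 0.40180821
P = 49.5800 * 0.98314368 * 0.40180821 - 50.4000 * 1.00000000 * 0.35992116 = 1.4458

Answer: Price = 1.4458


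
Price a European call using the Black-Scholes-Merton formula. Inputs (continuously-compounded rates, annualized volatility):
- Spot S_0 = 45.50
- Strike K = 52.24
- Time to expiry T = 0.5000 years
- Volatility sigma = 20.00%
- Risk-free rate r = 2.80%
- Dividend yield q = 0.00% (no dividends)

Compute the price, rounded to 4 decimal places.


Answer: Price = 0.7150

Derivation:
d1 = (ln(S/K) + (r - q + 0.5*sigma^2) * T) / (sigma * sqrt(T)) = -0.80706452
d2 = d1 - sigma * sqrt(T) = -0.94848588
exp(-rT) = 0.98609754; exp(-qT) = 1.00000000
C = S_0 * exp(-qT) * N(d1) - K * exp(-rT) * N(d2)
N(d1) = 0.20981466; N(d2) = 0.17144108
C = 45.5000 * 1.00000000 * 0.20981466 - 52.2400 * 0.98609754 * 0.17144108 = 0.7150


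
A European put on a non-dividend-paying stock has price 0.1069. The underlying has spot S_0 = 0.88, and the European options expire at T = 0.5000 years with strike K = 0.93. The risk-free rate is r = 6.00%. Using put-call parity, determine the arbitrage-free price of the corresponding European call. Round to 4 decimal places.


Answer: Call price = 0.0844

Derivation:
Put-call parity: C - P = S_0 * exp(-qT) - K * exp(-rT).
S_0 * exp(-qT) = 0.8800 * 1.00000000 = 0.88000000
K * exp(-rT) = 0.9300 * 0.97044553 = 0.90251435
C = P + S*exp(-qT) - K*exp(-rT)
C = 0.1069 + 0.88000000 - 0.90251435 = 0.0844


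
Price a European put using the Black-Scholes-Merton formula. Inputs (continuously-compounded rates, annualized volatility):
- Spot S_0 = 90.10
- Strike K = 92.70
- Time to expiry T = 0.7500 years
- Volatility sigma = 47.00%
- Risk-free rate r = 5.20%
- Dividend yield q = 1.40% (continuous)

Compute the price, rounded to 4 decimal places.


d1 = (ln(S/K) + (r - q + 0.5*sigma^2) * T) / (sigma * sqrt(T)) = 0.20364297
d2 = d1 - sigma * sqrt(T) = -0.20338897
exp(-rT) = 0.96175071; exp(-qT) = 0.98955493
P = K * exp(-rT) * N(-d2) - S_0 * exp(-qT) * N(-d1)
N(-d1) = 0.41931626; N(-d2) = 0.58058449
P = 92.7000 * 0.96175071 * 0.58058449 - 90.1000 * 0.98955493 * 0.41931626 = 14.3758

Answer: Price = 14.3758


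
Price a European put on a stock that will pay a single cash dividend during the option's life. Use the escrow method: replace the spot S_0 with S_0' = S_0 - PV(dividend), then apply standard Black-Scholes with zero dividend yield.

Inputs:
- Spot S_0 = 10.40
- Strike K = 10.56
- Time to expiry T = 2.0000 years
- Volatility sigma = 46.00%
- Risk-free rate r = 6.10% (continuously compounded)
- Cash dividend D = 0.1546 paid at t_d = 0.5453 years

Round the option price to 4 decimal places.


Answer: Price = 2.0715

Derivation:
PV(D) = D * exp(-r * t_d) = 0.1546 * 0.96728384 = 0.14954208
S_0' = S_0 - PV(D) = 10.4000 - 0.14954208 = 10.25045792
d1 = (ln(S_0'/K) + (r + sigma^2/2)*T) / (sigma*sqrt(T)) = 0.46707339
d2 = d1 - sigma*sqrt(T) = -0.18346485
exp(-rT) = 0.88514837
N(-d1) = 0.32022369; N(-d2) = 0.57278335
P = K * exp(-rT) * N(-d2) - S_0' * N(-d1) = 10.5600 * 0.88514837 * 0.57278335 - 10.25045792 * 0.32022369 = 2.0715


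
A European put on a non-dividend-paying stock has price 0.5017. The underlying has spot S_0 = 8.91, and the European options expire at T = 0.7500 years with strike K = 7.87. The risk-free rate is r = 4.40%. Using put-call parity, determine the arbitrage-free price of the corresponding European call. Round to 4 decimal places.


Put-call parity: C - P = S_0 * exp(-qT) - K * exp(-rT).
S_0 * exp(-qT) = 8.9100 * 1.00000000 = 8.91000000
K * exp(-rT) = 7.8700 * 0.96753856 = 7.61452846
C = P + S*exp(-qT) - K*exp(-rT)
C = 0.5017 + 8.91000000 - 7.61452846 = 1.7972

Answer: Call price = 1.7972


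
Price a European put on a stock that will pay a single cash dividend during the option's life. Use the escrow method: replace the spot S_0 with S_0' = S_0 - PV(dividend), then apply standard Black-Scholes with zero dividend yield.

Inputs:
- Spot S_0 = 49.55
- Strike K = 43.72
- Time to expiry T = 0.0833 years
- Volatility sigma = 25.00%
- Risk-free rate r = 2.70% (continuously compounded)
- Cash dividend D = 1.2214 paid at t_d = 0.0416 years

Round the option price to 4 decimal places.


Answer: Price = 0.1160

Derivation:
PV(D) = D * exp(-r * t_d) = 1.2214 * 0.99887743 = 1.22002889
S_0' = S_0 - PV(D) = 49.5500 - 1.22002889 = 48.32997111
d1 = (ln(S_0'/K) + (r + sigma^2/2)*T) / (sigma*sqrt(T)) = 1.45657818
d2 = d1 - sigma*sqrt(T) = 1.38442383
exp(-rT) = 0.99775343
N(-d1) = 0.07261643; N(-d2) = 0.08311436
P = K * exp(-rT) * N(-d2) - S_0' * N(-d1) = 43.7200 * 0.99775343 * 0.08311436 - 48.32997111 * 0.07261643 = 0.1160


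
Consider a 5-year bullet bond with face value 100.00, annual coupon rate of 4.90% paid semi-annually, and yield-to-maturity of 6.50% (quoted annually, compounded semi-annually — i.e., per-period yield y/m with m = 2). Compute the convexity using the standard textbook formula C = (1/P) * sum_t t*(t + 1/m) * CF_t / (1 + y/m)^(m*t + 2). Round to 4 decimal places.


Coupon per period c = face * coupon_rate / m = 2.450000
Periods per year m = 2; per-period yield y/m = 0.032500
Number of cashflows N = 10
Cashflows (t years, CF_t, discount factor 1/(1+y/m)^(m*t), PV):
  t = 0.5000: CF_t = 2.450000, DF = 0.968523, PV = 2.372881
  t = 1.0000: CF_t = 2.450000, DF = 0.938037, PV = 2.298190
  t = 1.5000: CF_t = 2.450000, DF = 0.908510, PV = 2.225850
  t = 2.0000: CF_t = 2.450000, DF = 0.879913, PV = 2.155787
  t = 2.5000: CF_t = 2.450000, DF = 0.852216, PV = 2.087929
  t = 3.0000: CF_t = 2.450000, DF = 0.825391, PV = 2.022208
  t = 3.5000: CF_t = 2.450000, DF = 0.799410, PV = 1.958555
  t = 4.0000: CF_t = 2.450000, DF = 0.774247, PV = 1.896905
  t = 4.5000: CF_t = 2.450000, DF = 0.749876, PV = 1.837196
  t = 5.0000: CF_t = 102.450000, DF = 0.726272, PV = 74.406583
Price P = sum_t PV_t = 93.262084
Convexity numerator sum_t t*(t + 1/m) * CF_t / (1+y/m)^(m*t + 2):
  t = 0.5000: term = 1.112925
  t = 1.0000: term = 3.233680
  t = 1.5000: term = 6.263788
  t = 2.0000: term = 10.111038
  t = 2.5000: term = 14.689159
  t = 3.0000: term = 19.917503
  t = 3.5000: term = 25.720747
  t = 4.0000: term = 32.028602
  t = 4.5000: term = 38.775548
  t = 5.0000: term = 1919.393115
Convexity = (1/P) * sum = 2071.246105 / 93.262084 = 22.208877

Answer: Convexity = 22.2089


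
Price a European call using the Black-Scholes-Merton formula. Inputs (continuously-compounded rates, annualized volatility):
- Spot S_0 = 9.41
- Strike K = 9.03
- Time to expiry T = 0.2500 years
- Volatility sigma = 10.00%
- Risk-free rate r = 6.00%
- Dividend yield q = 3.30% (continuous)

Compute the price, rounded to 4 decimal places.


d1 = (ln(S/K) + (r - q + 0.5*sigma^2) * T) / (sigma * sqrt(T)) = 0.98441172
d2 = d1 - sigma * sqrt(T) = 0.93441172
exp(-rT) = 0.98511194; exp(-qT) = 0.99178394
C = S_0 * exp(-qT) * N(d1) - K * exp(-rT) * N(d2)
N(d1) = 0.83754344; N(d2) = 0.82495422
C = 9.4100 * 0.99178394 * 0.83754344 - 9.0300 * 0.98511194 * 0.82495422 = 0.4781

Answer: Price = 0.4781


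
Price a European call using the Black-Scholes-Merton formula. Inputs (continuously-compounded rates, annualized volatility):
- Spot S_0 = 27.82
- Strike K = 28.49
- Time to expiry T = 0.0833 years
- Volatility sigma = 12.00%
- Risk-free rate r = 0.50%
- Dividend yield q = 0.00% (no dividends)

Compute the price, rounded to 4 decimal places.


d1 = (ln(S/K) + (r - q + 0.5*sigma^2) * T) / (sigma * sqrt(T)) = -0.65778266
d2 = d1 - sigma * sqrt(T) = -0.69241675
exp(-rT) = 0.99958359; exp(-qT) = 1.00000000
C = S_0 * exp(-qT) * N(d1) - K * exp(-rT) * N(d2)
N(d1) = 0.25533890; N(d2) = 0.24433783
C = 27.8200 * 1.00000000 * 0.25533890 - 28.4900 * 0.99958359 * 0.24433783 = 0.1452

Answer: Price = 0.1452


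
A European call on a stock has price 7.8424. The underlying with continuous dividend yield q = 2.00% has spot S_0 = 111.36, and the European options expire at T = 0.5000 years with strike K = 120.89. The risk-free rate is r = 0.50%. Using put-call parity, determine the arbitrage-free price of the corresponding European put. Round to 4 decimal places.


Put-call parity: C - P = S_0 * exp(-qT) - K * exp(-rT).
S_0 * exp(-qT) = 111.3600 * 0.99004983 = 110.25194949
K * exp(-rT) = 120.8900 * 0.99750312 = 120.58815247
P = C - S*exp(-qT) + K*exp(-rT)
P = 7.8424 - 110.25194949 + 120.58815247 = 18.1786

Answer: Put price = 18.1786


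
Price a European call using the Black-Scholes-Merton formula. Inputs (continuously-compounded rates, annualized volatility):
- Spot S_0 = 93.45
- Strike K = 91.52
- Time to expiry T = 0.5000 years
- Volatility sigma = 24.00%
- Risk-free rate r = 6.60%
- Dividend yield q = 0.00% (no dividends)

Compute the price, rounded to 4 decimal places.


d1 = (ln(S/K) + (r - q + 0.5*sigma^2) * T) / (sigma * sqrt(T)) = 0.40227898
d2 = d1 - sigma * sqrt(T) = 0.23257335
exp(-rT) = 0.96753856; exp(-qT) = 1.00000000
C = S_0 * exp(-qT) * N(d1) - K * exp(-rT) * N(d2)
N(d1) = 0.65626064; N(d2) = 0.59195364
C = 93.4500 * 1.00000000 * 0.65626064 - 91.5200 * 0.96753856 * 0.59195364 = 8.9106

Answer: Price = 8.9106


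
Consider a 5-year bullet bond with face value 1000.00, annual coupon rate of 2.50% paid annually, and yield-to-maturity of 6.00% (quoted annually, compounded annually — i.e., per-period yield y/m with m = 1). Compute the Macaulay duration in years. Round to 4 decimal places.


Answer: Macaulay duration = 4.7386 years

Derivation:
Coupon per period c = face * coupon_rate / m = 25.000000
Periods per year m = 1; per-period yield y/m = 0.060000
Number of cashflows N = 5
Cashflows (t years, CF_t, discount factor 1/(1+y/m)^(m*t), PV):
  t = 1.0000: CF_t = 25.000000, DF = 0.943396, PV = 23.584906
  t = 2.0000: CF_t = 25.000000, DF = 0.889996, PV = 22.249911
  t = 3.0000: CF_t = 25.000000, DF = 0.839619, PV = 20.990482
  t = 4.0000: CF_t = 25.000000, DF = 0.792094, PV = 19.802342
  t = 5.0000: CF_t = 1025.000000, DF = 0.747258, PV = 765.939627
Price P = sum_t PV_t = 852.567268
Macaulay numerator sum_t t * PV_t:
  t * PV_t at t = 1.0000: 23.584906
  t * PV_t at t = 2.0000: 44.499822
  t * PV_t at t = 3.0000: 62.971446
  t * PV_t at t = 4.0000: 79.209366
  t * PV_t at t = 5.0000: 3829.698136
Macaulay duration D = (sum_t t * PV_t) / P = 4039.963676 / 852.567268 = 4.738586


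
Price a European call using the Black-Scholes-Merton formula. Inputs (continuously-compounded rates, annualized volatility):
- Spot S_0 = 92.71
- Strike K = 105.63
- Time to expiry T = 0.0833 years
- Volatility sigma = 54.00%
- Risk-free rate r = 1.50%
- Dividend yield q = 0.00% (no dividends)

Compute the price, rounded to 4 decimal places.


d1 = (ln(S/K) + (r - q + 0.5*sigma^2) * T) / (sigma * sqrt(T)) = -0.75116389
d2 = d1 - sigma * sqrt(T) = -0.90701728
exp(-rT) = 0.99875128; exp(-qT) = 1.00000000
C = S_0 * exp(-qT) * N(d1) - K * exp(-rT) * N(d2)
N(d1) = 0.22627702; N(d2) = 0.18219883
C = 92.7100 * 1.00000000 * 0.22627702 - 105.6300 * 0.99875128 * 0.18219883 = 1.7565

Answer: Price = 1.7565


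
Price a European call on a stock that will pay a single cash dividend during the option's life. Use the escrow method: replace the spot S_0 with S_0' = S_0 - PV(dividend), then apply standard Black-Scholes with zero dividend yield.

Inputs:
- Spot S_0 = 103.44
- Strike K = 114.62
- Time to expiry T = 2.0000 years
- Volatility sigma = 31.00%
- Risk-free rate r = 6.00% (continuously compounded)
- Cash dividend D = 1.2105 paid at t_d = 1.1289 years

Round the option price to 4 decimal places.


PV(D) = D * exp(-r * t_d) = 1.2105 * 0.93450902 = 1.13122317
S_0' = S_0 - PV(D) = 103.4400 - 1.13122317 = 102.30877683
d1 = (ln(S_0'/K) + (r + sigma^2/2)*T) / (sigma*sqrt(T)) = 0.23374020
d2 = d1 - sigma*sqrt(T) = -0.20466600
exp(-rT) = 0.88692044
N(d1) = 0.59240666; N(d2) = 0.41891654
C = S_0' * N(d1) - K * exp(-rT) * N(d2) = 102.30877683 * 0.59240666 - 114.6200 * 0.88692044 * 0.41891654 = 18.0218

Answer: Price = 18.0218


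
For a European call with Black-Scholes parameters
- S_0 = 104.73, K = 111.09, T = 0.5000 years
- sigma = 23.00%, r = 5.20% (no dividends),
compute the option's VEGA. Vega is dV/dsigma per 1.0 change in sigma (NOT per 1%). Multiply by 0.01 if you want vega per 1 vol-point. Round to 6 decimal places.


Answer: Vega = 29.327181

Derivation:
d1 = -0.1213153825; d2 = -0.2839499421
phi(d1) = 0.3960173545; exp(-qT) = 1.0000000000; exp(-rT) = 0.9743350896
Vega = S * exp(-qT) * phi(d1) * sqrt(T) = 104.7300 * 1.0000000000 * 0.3960173545 * 0.7071067812 = 29.327181


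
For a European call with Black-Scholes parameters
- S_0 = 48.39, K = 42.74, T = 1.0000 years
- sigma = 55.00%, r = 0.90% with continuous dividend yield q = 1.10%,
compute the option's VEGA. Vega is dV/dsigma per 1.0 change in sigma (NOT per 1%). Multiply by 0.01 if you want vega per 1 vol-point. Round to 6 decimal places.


d1 = 0.4971053289; d2 = -0.0528946711
phi(d1) = 0.3525737752; exp(-qT) = 0.9890602788; exp(-rT) = 0.9910403788
Vega = S * exp(-qT) * phi(d1) * sqrt(T) = 48.3900 * 0.9890602788 * 0.3525737752 * 1.0000000000 = 16.874402

Answer: Vega = 16.874402


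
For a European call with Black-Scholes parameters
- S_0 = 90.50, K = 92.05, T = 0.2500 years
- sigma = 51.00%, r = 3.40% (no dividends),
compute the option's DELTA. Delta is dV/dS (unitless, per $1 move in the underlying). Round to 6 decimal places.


d1 = 0.0942370315; d2 = -0.1607629685
phi(d1) = 0.3971747804; exp(-qT) = 1.0000000000; exp(-rT) = 0.9915360229
N(d1) = 0.5375395656
Delta = exp(-qT) * N(d1) = 1.0000000000 * 0.5375395656 = 0.537540

Answer: Delta = 0.537540


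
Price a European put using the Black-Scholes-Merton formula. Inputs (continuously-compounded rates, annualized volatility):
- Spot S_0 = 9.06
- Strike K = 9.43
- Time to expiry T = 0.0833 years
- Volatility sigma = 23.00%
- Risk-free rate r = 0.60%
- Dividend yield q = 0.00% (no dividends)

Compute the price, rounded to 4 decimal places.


d1 = (ln(S/K) + (r - q + 0.5*sigma^2) * T) / (sigma * sqrt(T)) = -0.56225922
d2 = d1 - sigma * sqrt(T) = -0.62864122
exp(-rT) = 0.99950032; exp(-qT) = 1.00000000
P = K * exp(-rT) * N(-d2) - S_0 * exp(-qT) * N(-d1)
N(-d1) = 0.71303029; N(-d2) = 0.73520801
P = 9.4300 * 0.99950032 * 0.73520801 - 9.0600 * 1.00000000 * 0.71303029 = 0.4695

Answer: Price = 0.4695


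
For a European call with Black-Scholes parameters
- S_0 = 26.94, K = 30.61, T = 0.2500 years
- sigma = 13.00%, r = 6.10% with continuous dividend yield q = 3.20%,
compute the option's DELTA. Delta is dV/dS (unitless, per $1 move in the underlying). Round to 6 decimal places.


Answer: Delta = 0.034045

Derivation:
d1 = -1.8208012612; d2 = -1.8858012612
phi(d1) = 0.0760322908; exp(-qT) = 0.9920319148; exp(-rT) = 0.9848656924
N(d1) = 0.0343185363
Delta = exp(-qT) * N(d1) = 0.9920319148 * 0.0343185363 = 0.034045


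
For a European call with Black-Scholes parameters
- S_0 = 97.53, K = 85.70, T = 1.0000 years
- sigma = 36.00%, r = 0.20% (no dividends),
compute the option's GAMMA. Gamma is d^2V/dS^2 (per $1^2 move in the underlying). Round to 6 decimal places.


d1 = 0.5447422149; d2 = 0.1847422149
phi(d1) = 0.3439322552; exp(-qT) = 1.0000000000; exp(-rT) = 0.9980019987
Gamma = exp(-qT) * phi(d1) / (S * sigma * sqrt(T)) = 1.0000000000 * 0.3439322552 / (97.5300 * 0.3600 * 1.0000000000) = 0.009796

Answer: Gamma = 0.009796


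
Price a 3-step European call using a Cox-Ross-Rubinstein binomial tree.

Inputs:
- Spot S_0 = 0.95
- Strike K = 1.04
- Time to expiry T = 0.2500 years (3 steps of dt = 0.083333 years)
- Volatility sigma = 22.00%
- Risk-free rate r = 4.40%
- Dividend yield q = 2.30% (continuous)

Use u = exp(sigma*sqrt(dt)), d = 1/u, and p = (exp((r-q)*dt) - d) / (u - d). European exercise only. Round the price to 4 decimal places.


Answer: Price = V(0,0) = 0.0134

Derivation:
dt = T/N = 0.083333
u = exp(sigma*sqrt(dt)) = 1.065569; d = 1/u = 0.938466
p = (exp((r-q)*dt) - d) / (u - d) = 0.497909
Discount per step: exp(-r*dt) = 0.996340
Stock lattice S(k, i) with i counting down-moves:
  k=0: S(0,0) = 0.9500
  k=1: S(1,0) = 1.0123; S(1,1) = 0.8915
  k=2: S(2,0) = 1.0787; S(2,1) = 0.9500; S(2,2) = 0.8367
  k=3: S(3,0) = 1.1494; S(3,1) = 1.0123; S(3,2) = 0.8915; S(3,3) = 0.7852
Terminal payoffs V(N, i) = max(S_T - K, 0):
  V(3,0) = 0.109391; V(3,1) = 0.000000; V(3,2) = 0.000000; V(3,3) = 0.000000
Backward induction: V(k, i) = exp(-r*dt) * [p * V(k+1, i) + (1-p) * V(k+1, i+1)].
  V(2,0) = exp(-r*dt) * [p*0.109391 + (1-p)*0.000000] = 0.054267
  V(2,1) = exp(-r*dt) * [p*0.000000 + (1-p)*0.000000] = 0.000000
  V(2,2) = exp(-r*dt) * [p*0.000000 + (1-p)*0.000000] = 0.000000
  V(1,0) = exp(-r*dt) * [p*0.054267 + (1-p)*0.000000] = 0.026921
  V(1,1) = exp(-r*dt) * [p*0.000000 + (1-p)*0.000000] = 0.000000
  V(0,0) = exp(-r*dt) * [p*0.026921 + (1-p)*0.000000] = 0.013355


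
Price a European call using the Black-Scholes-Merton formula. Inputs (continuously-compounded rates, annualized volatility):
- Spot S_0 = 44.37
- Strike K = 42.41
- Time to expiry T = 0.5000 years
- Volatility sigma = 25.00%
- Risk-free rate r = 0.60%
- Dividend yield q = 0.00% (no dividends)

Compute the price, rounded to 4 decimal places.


d1 = (ln(S/K) + (r - q + 0.5*sigma^2) * T) / (sigma * sqrt(T)) = 0.36093209
d2 = d1 - sigma * sqrt(T) = 0.18415539
exp(-rT) = 0.99700450; exp(-qT) = 1.00000000
C = S_0 * exp(-qT) * N(d1) - K * exp(-rT) * N(d2)
N(d1) = 0.64092489; N(d2) = 0.57305422
C = 44.3700 * 1.00000000 * 0.64092489 - 42.4100 * 0.99700450 * 0.57305422 = 4.2074

Answer: Price = 4.2074


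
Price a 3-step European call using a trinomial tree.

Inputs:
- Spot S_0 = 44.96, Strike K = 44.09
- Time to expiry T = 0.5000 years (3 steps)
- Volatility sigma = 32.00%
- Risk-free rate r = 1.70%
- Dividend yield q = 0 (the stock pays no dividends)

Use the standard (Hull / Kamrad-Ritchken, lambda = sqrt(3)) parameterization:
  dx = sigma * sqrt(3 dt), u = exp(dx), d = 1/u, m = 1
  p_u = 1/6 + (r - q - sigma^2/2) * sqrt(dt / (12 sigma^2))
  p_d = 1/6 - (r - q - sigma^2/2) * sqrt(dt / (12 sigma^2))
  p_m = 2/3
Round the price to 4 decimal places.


dt = T/N = 0.166667; dx = sigma*sqrt(3*dt) = 0.226274
u = exp(dx) = 1.253919; d = 1/u = 0.797499
p_u = 0.154071, p_m = 0.666667, p_d = 0.179262
Discount per step: exp(-r*dt) = 0.997171
Stock lattice S(k, j) with j the centered position index:
  k=0: S(0,+0) = 44.9600
  k=1: S(1,-1) = 35.8556; S(1,+0) = 44.9600; S(1,+1) = 56.3762
  k=2: S(2,-2) = 28.5948; S(2,-1) = 35.8556; S(2,+0) = 44.9600; S(2,+1) = 56.3762; S(2,+2) = 70.6912
  k=3: S(3,-3) = 22.8043; S(3,-2) = 28.5948; S(3,-1) = 35.8556; S(3,+0) = 44.9600; S(3,+1) = 56.3762; S(3,+2) = 70.6912; S(3,+3) = 88.6411
Terminal payoffs V(N, j) = max(S_T - K, 0):
  V(3,-3) = 0.000000; V(3,-2) = 0.000000; V(3,-1) = 0.000000; V(3,+0) = 0.870000; V(3,+1) = 12.286216; V(3,+2) = 26.601232; V(3,+3) = 44.551107
Backward induction: V(k, j) = exp(-r*dt) * [p_u * V(k+1, j+1) + p_m * V(k+1, j) + p_d * V(k+1, j-1)]
  V(2,-2) = exp(-r*dt) * [p_u*0.000000 + p_m*0.000000 + p_d*0.000000] = 0.000000
  V(2,-1) = exp(-r*dt) * [p_u*0.870000 + p_m*0.000000 + p_d*0.000000] = 0.133663
  V(2,+0) = exp(-r*dt) * [p_u*12.286216 + p_m*0.870000 + p_d*0.000000] = 2.465957
  V(2,+1) = exp(-r*dt) * [p_u*26.601232 + p_m*12.286216 + p_d*0.870000] = 12.410044
  V(2,+2) = exp(-r*dt) * [p_u*44.551107 + p_m*26.601232 + p_d*12.286216] = 26.724827
  V(1,-1) = exp(-r*dt) * [p_u*2.465957 + p_m*0.133663 + p_d*0.000000] = 0.467715
  V(1,+0) = exp(-r*dt) * [p_u*12.410044 + p_m*2.465957 + p_d*0.133663] = 3.569835
  V(1,+1) = exp(-r*dt) * [p_u*26.724827 + p_m*12.410044 + p_d*2.465957] = 12.796636
  V(0,+0) = exp(-r*dt) * [p_u*12.796636 + p_m*3.569835 + p_d*0.467715] = 4.422779

Answer: Price = V(0,0) = 4.4228


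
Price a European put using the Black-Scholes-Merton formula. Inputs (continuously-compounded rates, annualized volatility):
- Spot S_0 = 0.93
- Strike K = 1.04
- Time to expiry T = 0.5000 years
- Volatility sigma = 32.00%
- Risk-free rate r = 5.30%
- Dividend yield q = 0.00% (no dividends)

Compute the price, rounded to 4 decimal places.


Answer: Price = 0.1350

Derivation:
d1 = (ln(S/K) + (r - q + 0.5*sigma^2) * T) / (sigma * sqrt(T)) = -0.26380124
d2 = d1 - sigma * sqrt(T) = -0.49007541
exp(-rT) = 0.97384804; exp(-qT) = 1.00000000
P = K * exp(-rT) * N(-d2) - S_0 * exp(-qT) * N(-d1)
N(-d1) = 0.60403346; N(-d2) = 0.68795973
P = 1.0400 * 0.97384804 * 0.68795973 - 0.9300 * 1.00000000 * 0.60403346 = 0.1350


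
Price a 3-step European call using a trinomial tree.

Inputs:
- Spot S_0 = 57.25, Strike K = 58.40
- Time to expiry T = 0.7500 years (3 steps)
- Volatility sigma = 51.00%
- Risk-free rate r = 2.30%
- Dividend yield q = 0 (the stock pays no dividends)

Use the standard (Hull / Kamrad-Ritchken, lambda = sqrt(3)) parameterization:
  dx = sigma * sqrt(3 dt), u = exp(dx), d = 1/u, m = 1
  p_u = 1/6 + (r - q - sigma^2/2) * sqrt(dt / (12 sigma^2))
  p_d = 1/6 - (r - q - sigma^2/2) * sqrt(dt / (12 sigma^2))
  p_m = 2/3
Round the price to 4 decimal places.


Answer: Price = V(0,0) = 9.1262

Derivation:
dt = T/N = 0.250000; dx = sigma*sqrt(3*dt) = 0.441673
u = exp(dx) = 1.555307; d = 1/u = 0.642960
p_u = 0.136370, p_m = 0.666667, p_d = 0.196963
Discount per step: exp(-r*dt) = 0.994266
Stock lattice S(k, j) with j the centered position index:
  k=0: S(0,+0) = 57.2500
  k=1: S(1,-1) = 36.8095; S(1,+0) = 57.2500; S(1,+1) = 89.0413
  k=2: S(2,-2) = 23.6670; S(2,-1) = 36.8095; S(2,+0) = 57.2500; S(2,+1) = 89.0413; S(2,+2) = 138.4866
  k=3: S(3,-3) = 15.2169; S(3,-2) = 23.6670; S(3,-1) = 36.8095; S(3,+0) = 57.2500; S(3,+1) = 89.0413; S(3,+2) = 138.4866; S(3,+3) = 215.3892
Terminal payoffs V(N, j) = max(S_T - K, 0):
  V(3,-3) = 0.000000; V(3,-2) = 0.000000; V(3,-1) = 0.000000; V(3,+0) = 0.000000; V(3,+1) = 30.641326; V(3,+2) = 80.086598; V(3,+3) = 156.989175
Backward induction: V(k, j) = exp(-r*dt) * [p_u * V(k+1, j+1) + p_m * V(k+1, j) + p_d * V(k+1, j-1)]
  V(2,-2) = exp(-r*dt) * [p_u*0.000000 + p_m*0.000000 + p_d*0.000000] = 0.000000
  V(2,-1) = exp(-r*dt) * [p_u*0.000000 + p_m*0.000000 + p_d*0.000000] = 0.000000
  V(2,+0) = exp(-r*dt) * [p_u*30.641326 + p_m*0.000000 + p_d*0.000000] = 4.154598
  V(2,+1) = exp(-r*dt) * [p_u*80.086598 + p_m*30.641326 + p_d*0.000000] = 31.169215
  V(2,+2) = exp(-r*dt) * [p_u*156.989175 + p_m*80.086598 + p_d*30.641326] = 80.371421
  V(1,-1) = exp(-r*dt) * [p_u*4.154598 + p_m*0.000000 + p_d*0.000000] = 0.563314
  V(1,+0) = exp(-r*dt) * [p_u*31.169215 + p_m*4.154598 + p_d*0.000000] = 6.980025
  V(1,+1) = exp(-r*dt) * [p_u*80.371421 + p_m*31.169215 + p_d*4.154598] = 32.371354
  V(0,+0) = exp(-r*dt) * [p_u*32.371354 + p_m*6.980025 + p_d*0.563314] = 9.126155
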